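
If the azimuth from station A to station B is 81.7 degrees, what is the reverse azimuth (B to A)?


back azimuth = (81.7 + 180) mod 360 = 261.7 degrees

261.7 degrees


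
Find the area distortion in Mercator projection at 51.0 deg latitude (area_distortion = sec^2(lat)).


area_distortion = 1/cos^2(51.0) = 2.525

2.525


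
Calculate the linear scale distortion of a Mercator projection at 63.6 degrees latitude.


SF = 1 / cos(63.6) = 1 / 0.444635 = 2.249

2.249


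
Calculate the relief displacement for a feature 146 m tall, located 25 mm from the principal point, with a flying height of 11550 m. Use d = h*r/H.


d = h * r / H = 146 * 25 / 11550 = 0.32 mm

0.32 mm


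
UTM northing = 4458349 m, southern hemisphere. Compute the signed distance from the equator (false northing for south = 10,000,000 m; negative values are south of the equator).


For southern: actual = 4458349 - 10000000 = -5541651 m

-5541651 m


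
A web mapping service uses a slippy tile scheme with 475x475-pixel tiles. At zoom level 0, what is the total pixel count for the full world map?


tiles per axis = 2^0 = 1
total tiles = 1^2 = 1
pixels per axis = 1 * 475 = 475
total pixels = 475^2 = 225625

225625 pixels


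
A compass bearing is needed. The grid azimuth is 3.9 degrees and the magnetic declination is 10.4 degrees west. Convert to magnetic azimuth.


magnetic azimuth = grid azimuth - declination (east +ve)
mag_az = 3.9 - -10.4 = 14.3 degrees

14.3 degrees


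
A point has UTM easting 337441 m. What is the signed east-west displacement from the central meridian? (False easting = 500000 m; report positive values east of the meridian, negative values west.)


displacement = 337441 - 500000 = -162559 m

-162559 m


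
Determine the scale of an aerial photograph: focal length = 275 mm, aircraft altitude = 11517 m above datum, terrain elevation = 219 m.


scale = f / (H - h) = 275 mm / 11298 m = 275 / 11298000 = 1:41084

1:41084


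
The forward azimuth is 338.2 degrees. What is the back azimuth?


back azimuth = (338.2 + 180) mod 360 = 158.2 degrees

158.2 degrees


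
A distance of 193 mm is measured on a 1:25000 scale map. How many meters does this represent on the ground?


ground = 193 mm * 25000 / 1000 = 4825.0 m

4825.0 m


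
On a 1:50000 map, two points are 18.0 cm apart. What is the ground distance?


ground = 18.0 cm * 50000 / 100 = 9000.0 m = 9.0 km

9.0 km


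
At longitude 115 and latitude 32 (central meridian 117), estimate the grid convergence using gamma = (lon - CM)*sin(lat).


gamma = (115 - 117) * sin(32) = -2 * 0.529919 = -1.06 degrees

-1.06 degrees


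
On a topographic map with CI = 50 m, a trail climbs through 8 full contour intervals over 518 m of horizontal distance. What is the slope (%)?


elevation change = 8 * 50 = 400 m
slope = 400 / 518 * 100 = 77.2%

77.2%


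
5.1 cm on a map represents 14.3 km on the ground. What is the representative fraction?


ground = 14.3 km = 1430000 cm; RF denominator = ground / map = 1430000 / 5.1 ≈ 280392; RF = 1:280392

1:280392


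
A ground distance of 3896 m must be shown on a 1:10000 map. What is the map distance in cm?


map_cm = 3896 * 100 / 10000 = 38.96 cm

38.96 cm


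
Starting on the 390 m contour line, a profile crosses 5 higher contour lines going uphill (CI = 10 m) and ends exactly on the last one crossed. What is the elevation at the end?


elevation = 390 + 5 * 10 = 440 m

440 m


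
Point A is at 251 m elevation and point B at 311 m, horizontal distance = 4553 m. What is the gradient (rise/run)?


gradient = (311 - 251) / 4553 = 60 / 4553 = 0.0132

0.0132


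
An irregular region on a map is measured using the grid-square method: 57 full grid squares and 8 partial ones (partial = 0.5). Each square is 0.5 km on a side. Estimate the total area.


effective squares = 57 + 8 * 0.5 = 61.0
area = 61.0 * 0.25 = 15.25 km^2

15.25 km^2


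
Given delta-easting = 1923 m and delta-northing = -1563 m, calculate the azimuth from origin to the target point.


az = atan2(1923, -1563) = 129.1 deg
adjusted to 0-360: 129.1 degrees

129.1 degrees


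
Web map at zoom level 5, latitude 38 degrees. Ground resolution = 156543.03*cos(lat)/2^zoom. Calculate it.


res = 156543.03 * cos(38) / 2^5 = 156543.03 * 0.78801075 / 32 = 3854.92 m/pixel

3854.92 m/pixel


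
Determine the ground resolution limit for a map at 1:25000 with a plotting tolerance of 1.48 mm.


ground = 1.48 mm * 25000 / 1000 = 37.0 m

37.0 m


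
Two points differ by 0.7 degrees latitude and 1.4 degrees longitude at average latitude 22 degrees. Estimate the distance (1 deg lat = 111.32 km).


dlat_km = 0.7 * 111.32 = 77.924
dlon_km = 1.4 * 111.32 * cos(22) ≈ 144.5
dist = sqrt(77.924^2 + 144.5^2) ≈ 164.2 km

164.2 km


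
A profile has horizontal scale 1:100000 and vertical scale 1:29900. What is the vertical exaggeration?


VE = horizontal_scale / vertical_scale = 100000 / 29900 ≈ 3.3

3.3x


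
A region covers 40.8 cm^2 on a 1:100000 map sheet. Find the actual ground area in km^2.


ground_area = 40.8 * (100000/100)^2 = 40800000.0 m^2 = 40.8 km^2

40.8 km^2


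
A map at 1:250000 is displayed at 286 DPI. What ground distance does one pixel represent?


pixel_cm = 2.54 / 286 ≈ 0.008881 cm
ground = pixel_cm * 250000 / 100 = 2.54 * 250000 / (286 * 100) = 635000 / 28600 ≈ 22.2 m

22.2 m


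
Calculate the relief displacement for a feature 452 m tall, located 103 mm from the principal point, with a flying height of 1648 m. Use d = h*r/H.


d = h * r / H = 452 * 103 / 1648 = 28.25 mm

28.25 mm


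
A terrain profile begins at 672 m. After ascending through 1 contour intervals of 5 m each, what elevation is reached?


elevation = 672 + 1 * 5 = 677 m

677 m


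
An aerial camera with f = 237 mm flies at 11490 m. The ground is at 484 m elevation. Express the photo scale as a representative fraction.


scale = f / (H - h) = 237 mm / 11006 m = 237 / 11006000 = 1:46439

1:46439


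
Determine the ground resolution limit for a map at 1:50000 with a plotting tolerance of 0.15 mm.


ground = 0.15 mm * 50000 / 1000 = 7.5 m

7.5 m


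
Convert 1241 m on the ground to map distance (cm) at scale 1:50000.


map_cm = 1241 * 100 / 50000 = 2.482 cm ≈ 2.48 cm

2.48 cm


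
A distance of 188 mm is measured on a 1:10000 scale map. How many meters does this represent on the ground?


ground = 188 mm * 10000 / 1000 = 1880.0 m

1880.0 m


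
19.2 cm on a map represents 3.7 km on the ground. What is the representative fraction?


ground = 3.7 km = 370000 cm; RF denominator = ground / map = 370000 / 19.2 ≈ 19271; RF = 1:19271

1:19271


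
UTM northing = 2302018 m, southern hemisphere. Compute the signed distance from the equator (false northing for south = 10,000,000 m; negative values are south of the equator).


For southern: actual = 2302018 - 10000000 = -7697982 m

-7697982 m


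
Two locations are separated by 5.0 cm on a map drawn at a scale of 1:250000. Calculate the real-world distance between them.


ground = 5.0 cm * 250000 / 100 = 12500.0 m = 12.5 km

12.5 km


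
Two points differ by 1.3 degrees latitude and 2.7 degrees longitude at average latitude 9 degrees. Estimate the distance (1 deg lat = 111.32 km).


dlat_km = 1.3 * 111.32 = 144.716
dlon_km = 2.7 * 111.32 * cos(9) ≈ 296.864
dist = sqrt(144.716^2 + 296.864^2) ≈ 330.3 km

330.3 km


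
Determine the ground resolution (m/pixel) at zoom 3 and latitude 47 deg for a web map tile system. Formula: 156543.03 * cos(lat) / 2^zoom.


res = 156543.03 * cos(47) / 2^3 = 156543.03 * 0.68199836 / 8 = 13345.26 m/pixel

13345.26 m/pixel


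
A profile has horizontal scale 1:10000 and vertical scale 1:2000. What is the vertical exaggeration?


VE = horizontal_scale / vertical_scale = 10000 / 2000 = 5.0

5.0x


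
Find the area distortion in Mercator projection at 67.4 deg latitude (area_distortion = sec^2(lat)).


area_distortion = 1/cos^2(67.4) = 6.771

6.771


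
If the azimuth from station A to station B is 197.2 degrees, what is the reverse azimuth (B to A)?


back azimuth = (197.2 + 180) mod 360 = 17.2 degrees

17.2 degrees


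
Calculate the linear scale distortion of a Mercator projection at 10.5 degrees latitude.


SF = 1 / cos(10.5) = 1 / 0.983255 = 1.017

1.017


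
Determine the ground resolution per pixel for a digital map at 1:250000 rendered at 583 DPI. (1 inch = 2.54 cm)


pixel_cm = 2.54 / 583 ≈ 0.004357 cm
ground = pixel_cm * 250000 / 100 = 2.54 * 250000 / (583 * 100) = 635000 / 58300 ≈ 10.89 m

10.89 m


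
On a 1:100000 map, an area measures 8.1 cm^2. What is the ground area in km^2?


ground_area = 8.1 * (100000/100)^2 = 8100000.0 m^2 = 8.1 km^2

8.1 km^2


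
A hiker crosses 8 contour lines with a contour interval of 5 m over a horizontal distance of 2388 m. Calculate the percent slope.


elevation change = 8 * 5 = 40 m
slope = 40 / 2388 * 100 = 1.7%

1.7%


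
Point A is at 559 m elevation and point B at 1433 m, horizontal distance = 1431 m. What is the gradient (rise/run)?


gradient = (1433 - 559) / 1431 = 874 / 1431 = 0.6108

0.6108


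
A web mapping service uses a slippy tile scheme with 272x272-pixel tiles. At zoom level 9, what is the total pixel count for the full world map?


tiles per axis = 2^9 = 512
total tiles = 512^2 = 262144
pixels per axis = 512 * 272 = 139264
total pixels = 139264^2 = 19394461696

19394461696 pixels


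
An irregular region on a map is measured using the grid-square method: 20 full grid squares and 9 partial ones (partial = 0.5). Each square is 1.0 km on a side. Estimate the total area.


effective squares = 20 + 9 * 0.5 = 24.5
area = 24.5 * 1.0 = 24.5 km^2

24.5 km^2


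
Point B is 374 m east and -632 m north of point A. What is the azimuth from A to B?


az = atan2(374, -632) = 149.4 deg
adjusted to 0-360: 149.4 degrees

149.4 degrees


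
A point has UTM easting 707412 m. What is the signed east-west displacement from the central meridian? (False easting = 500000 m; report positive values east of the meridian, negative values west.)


displacement = 707412 - 500000 = 207412 m

207412 m


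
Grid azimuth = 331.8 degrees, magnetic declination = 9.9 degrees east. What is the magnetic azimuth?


magnetic azimuth = grid azimuth - declination (east +ve)
mag_az = 331.8 - 9.9 = 321.9 degrees

321.9 degrees


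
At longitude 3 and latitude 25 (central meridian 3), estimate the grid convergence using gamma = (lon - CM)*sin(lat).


gamma = (3 - 3) * sin(25) = 0 * 0.422618 = 0.0 degrees

0.0 degrees


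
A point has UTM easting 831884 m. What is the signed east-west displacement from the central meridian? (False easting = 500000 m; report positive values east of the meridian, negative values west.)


displacement = 831884 - 500000 = 331884 m

331884 m


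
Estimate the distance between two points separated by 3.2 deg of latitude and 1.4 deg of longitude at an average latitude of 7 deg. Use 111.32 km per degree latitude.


dlat_km = 3.2 * 111.32 = 356.224
dlon_km = 1.4 * 111.32 * cos(7) ≈ 154.686
dist = sqrt(356.224^2 + 154.686^2) ≈ 388.4 km

388.4 km


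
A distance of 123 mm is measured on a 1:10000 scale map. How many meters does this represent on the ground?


ground = 123 mm * 10000 / 1000 = 1230.0 m

1230.0 m


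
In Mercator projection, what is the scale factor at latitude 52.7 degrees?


SF = 1 / cos(52.7) = 1 / 0.605988 = 1.65

1.65


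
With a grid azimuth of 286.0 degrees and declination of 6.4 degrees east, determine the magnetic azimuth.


magnetic azimuth = grid azimuth - declination (east +ve)
mag_az = 286.0 - 6.4 = 279.6 degrees

279.6 degrees


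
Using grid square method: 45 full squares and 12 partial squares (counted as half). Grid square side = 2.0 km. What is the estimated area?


effective squares = 45 + 12 * 0.5 = 51.0
area = 51.0 * 4.0 = 204.0 km^2

204.0 km^2


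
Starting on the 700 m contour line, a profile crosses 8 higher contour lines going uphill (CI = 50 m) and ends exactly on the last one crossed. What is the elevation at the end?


elevation = 700 + 8 * 50 = 1100 m

1100 m


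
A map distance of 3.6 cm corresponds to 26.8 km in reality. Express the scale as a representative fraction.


ground = 26.8 km = 2680000 cm; RF denominator = ground / map = 2680000 / 3.6 ≈ 744444; RF = 1:744444

1:744444


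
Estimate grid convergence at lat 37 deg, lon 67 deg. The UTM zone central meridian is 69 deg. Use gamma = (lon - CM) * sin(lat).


gamma = (67 - 69) * sin(37) = -2 * 0.601815 = -1.204 degrees

-1.204 degrees


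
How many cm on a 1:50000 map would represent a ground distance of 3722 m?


map_cm = 3722 * 100 / 50000 = 7.444 cm ≈ 7.44 cm

7.44 cm


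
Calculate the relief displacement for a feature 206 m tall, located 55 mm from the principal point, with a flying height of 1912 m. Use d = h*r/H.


d = h * r / H = 206 * 55 / 1912 = 5.93 mm

5.93 mm


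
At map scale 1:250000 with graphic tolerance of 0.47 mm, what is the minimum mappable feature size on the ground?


ground = 0.47 mm * 250000 / 1000 = 117.5 m

117.5 m


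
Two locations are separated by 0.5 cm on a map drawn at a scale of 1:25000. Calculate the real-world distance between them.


ground = 0.5 cm * 25000 / 100 = 125.0 m

125.0 m


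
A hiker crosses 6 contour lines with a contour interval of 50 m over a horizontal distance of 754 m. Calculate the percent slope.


elevation change = 6 * 50 = 300 m
slope = 300 / 754 * 100 = 39.8%

39.8%


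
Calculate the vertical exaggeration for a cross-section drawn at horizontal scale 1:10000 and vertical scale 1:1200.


VE = horizontal_scale / vertical_scale = 10000 / 1200 ≈ 8.3

8.3x


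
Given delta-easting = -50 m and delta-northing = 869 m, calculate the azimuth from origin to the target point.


az = atan2(-50, 869) = -3.3 deg
adjusted to 0-360: 356.7 degrees

356.7 degrees


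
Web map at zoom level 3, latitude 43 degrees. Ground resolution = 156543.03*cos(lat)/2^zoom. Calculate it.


res = 156543.03 * cos(43) / 2^3 = 156543.03 * 0.7313537 / 8 = 14311.04 m/pixel

14311.04 m/pixel


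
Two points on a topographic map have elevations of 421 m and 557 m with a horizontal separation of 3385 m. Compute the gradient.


gradient = (557 - 421) / 3385 = 136 / 3385 = 0.0402

0.0402


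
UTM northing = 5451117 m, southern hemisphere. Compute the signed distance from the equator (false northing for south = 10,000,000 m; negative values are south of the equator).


For southern: actual = 5451117 - 10000000 = -4548883 m

-4548883 m


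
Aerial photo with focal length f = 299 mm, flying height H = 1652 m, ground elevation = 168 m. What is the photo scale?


scale = f / (H - h) = 299 mm / 1484 m = 299 / 1484000 = 1:4963

1:4963


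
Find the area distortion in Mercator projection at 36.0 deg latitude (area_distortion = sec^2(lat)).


area_distortion = 1/cos^2(36.0) = 1.528

1.528


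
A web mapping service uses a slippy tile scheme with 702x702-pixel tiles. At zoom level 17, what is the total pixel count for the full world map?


tiles per axis = 2^17 = 131072
total tiles = 131072^2 = 17179869184
pixels per axis = 131072 * 702 = 92012544
total pixels = 92012544^2 = 8466308253351936

8466308253351936 pixels


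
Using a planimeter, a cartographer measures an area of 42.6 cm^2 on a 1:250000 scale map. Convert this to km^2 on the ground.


ground_area = 42.6 * (250000/100)^2 = 266250000.0 m^2 = 266.25 km^2

266.25 km^2


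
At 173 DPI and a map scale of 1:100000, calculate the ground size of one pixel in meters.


pixel_cm = 2.54 / 173 ≈ 0.014682 cm
ground = pixel_cm * 100000 / 100 = 2.54 * 100000 / (173 * 100) = 254000 / 17300 ≈ 14.68 m

14.68 m


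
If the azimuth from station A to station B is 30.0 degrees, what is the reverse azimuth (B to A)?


back azimuth = (30.0 + 180) mod 360 = 210.0 degrees

210.0 degrees


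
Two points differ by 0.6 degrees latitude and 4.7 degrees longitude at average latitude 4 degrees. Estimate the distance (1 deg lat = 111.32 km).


dlat_km = 0.6 * 111.32 = 66.792
dlon_km = 4.7 * 111.32 * cos(4) ≈ 521.93
dist = sqrt(66.792^2 + 521.93^2) ≈ 526.2 km

526.2 km


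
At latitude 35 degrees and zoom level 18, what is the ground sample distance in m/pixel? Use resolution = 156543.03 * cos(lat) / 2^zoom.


res = 156543.03 * cos(35) / 2^18 = 156543.03 * 0.81915204 / 262144 = 0.49 m/pixel

0.49 m/pixel


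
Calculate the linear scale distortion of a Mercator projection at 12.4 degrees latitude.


SF = 1 / cos(12.4) = 1 / 0.976672 = 1.024

1.024


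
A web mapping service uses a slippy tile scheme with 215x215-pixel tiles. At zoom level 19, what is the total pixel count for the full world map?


tiles per axis = 2^19 = 524288
total tiles = 524288^2 = 274877906944
pixels per axis = 524288 * 215 = 112721920
total pixels = 112721920^2 = 12706231248486400

12706231248486400 pixels


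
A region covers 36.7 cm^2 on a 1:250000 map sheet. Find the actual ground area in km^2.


ground_area = 36.7 * (250000/100)^2 = 229375000.0 m^2 = 229.375 km^2

229.375 km^2


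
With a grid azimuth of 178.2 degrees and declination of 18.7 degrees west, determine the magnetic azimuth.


magnetic azimuth = grid azimuth - declination (east +ve)
mag_az = 178.2 - -18.7 = 196.9 degrees

196.9 degrees


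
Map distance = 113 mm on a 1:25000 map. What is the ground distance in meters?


ground = 113 mm * 25000 / 1000 = 2825.0 m

2825.0 m


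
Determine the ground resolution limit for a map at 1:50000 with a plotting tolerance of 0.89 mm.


ground = 0.89 mm * 50000 / 1000 = 44.5 m

44.5 m


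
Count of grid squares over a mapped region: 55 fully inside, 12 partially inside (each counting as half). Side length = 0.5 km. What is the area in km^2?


effective squares = 55 + 12 * 0.5 = 61.0
area = 61.0 * 0.25 = 15.25 km^2

15.25 km^2


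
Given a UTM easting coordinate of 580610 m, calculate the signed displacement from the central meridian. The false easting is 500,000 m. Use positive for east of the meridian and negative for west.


displacement = 580610 - 500000 = 80610 m

80610 m


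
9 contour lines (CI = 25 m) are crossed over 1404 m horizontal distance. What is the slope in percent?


elevation change = 9 * 25 = 225 m
slope = 225 / 1404 * 100 = 16.0%

16.0%


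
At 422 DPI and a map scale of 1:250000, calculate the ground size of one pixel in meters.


pixel_cm = 2.54 / 422 ≈ 0.006019 cm
ground = pixel_cm * 250000 / 100 = 2.54 * 250000 / (422 * 100) = 635000 / 42200 ≈ 15.05 m

15.05 m


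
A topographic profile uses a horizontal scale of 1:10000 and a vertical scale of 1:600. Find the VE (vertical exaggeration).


VE = horizontal_scale / vertical_scale = 10000 / 600 ≈ 16.7

16.7x


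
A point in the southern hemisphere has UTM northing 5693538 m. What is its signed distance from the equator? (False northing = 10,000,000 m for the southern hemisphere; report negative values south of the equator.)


For southern: actual = 5693538 - 10000000 = -4306462 m

-4306462 m


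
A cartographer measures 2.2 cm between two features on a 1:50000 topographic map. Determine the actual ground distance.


ground = 2.2 cm * 50000 / 100 = 1100.0 m = 1.1 km

1.1 km


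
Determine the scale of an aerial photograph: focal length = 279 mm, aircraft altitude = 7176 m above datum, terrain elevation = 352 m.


scale = f / (H - h) = 279 mm / 6824 m = 279 / 6824000 = 1:24459

1:24459


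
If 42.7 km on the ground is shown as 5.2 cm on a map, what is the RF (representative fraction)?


ground = 42.7 km = 4270000 cm; RF denominator = ground / map = 4270000 / 5.2 ≈ 821154; RF = 1:821154

1:821154


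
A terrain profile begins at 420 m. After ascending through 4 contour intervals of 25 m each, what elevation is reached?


elevation = 420 + 4 * 25 = 520 m

520 m


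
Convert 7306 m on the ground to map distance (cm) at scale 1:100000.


map_cm = 7306 * 100 / 100000 = 7.306 cm ≈ 7.31 cm

7.31 cm


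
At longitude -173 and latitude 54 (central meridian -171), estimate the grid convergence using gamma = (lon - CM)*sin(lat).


gamma = (-173 - -171) * sin(54) = -2 * 0.809017 = -1.618 degrees

-1.618 degrees


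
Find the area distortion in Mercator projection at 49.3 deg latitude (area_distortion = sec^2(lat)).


area_distortion = 1/cos^2(49.3) = 2.352

2.352


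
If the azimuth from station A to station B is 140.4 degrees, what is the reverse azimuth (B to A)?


back azimuth = (140.4 + 180) mod 360 = 320.4 degrees

320.4 degrees


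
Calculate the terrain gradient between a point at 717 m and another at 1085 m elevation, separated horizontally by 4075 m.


gradient = (1085 - 717) / 4075 = 368 / 4075 = 0.0903

0.0903


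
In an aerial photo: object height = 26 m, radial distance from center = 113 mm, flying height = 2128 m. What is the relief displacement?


d = h * r / H = 26 * 113 / 2128 = 1.38 mm

1.38 mm


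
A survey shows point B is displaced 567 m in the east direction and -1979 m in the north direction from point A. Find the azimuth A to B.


az = atan2(567, -1979) = 164.0 deg
adjusted to 0-360: 164.0 degrees

164.0 degrees


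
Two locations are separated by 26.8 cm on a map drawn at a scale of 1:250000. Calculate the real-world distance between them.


ground = 26.8 cm * 250000 / 100 = 67000.0 m = 67.0 km

67.0 km


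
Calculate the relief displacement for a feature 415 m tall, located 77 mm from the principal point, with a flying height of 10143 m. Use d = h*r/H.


d = h * r / H = 415 * 77 / 10143 = 3.15 mm

3.15 mm


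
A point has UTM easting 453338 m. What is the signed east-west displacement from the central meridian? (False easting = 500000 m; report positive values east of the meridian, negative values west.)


displacement = 453338 - 500000 = -46662 m

-46662 m


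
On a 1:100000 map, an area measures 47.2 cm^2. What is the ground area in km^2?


ground_area = 47.2 * (100000/100)^2 = 47200000.0 m^2 = 47.2 km^2

47.2 km^2


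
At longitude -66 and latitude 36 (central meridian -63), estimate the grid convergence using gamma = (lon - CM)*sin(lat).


gamma = (-66 - -63) * sin(36) = -3 * 0.587785 = -1.763 degrees

-1.763 degrees


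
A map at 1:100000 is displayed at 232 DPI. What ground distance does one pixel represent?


pixel_cm = 2.54 / 232 ≈ 0.010948 cm
ground = pixel_cm * 100000 / 100 = 2.54 * 100000 / (232 * 100) = 254000 / 23200 ≈ 10.95 m

10.95 m


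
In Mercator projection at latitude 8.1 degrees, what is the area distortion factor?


area_distortion = 1/cos^2(8.1) = 1.02

1.02


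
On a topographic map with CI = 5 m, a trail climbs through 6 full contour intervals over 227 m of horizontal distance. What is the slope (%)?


elevation change = 6 * 5 = 30 m
slope = 30 / 227 * 100 = 13.2%

13.2%


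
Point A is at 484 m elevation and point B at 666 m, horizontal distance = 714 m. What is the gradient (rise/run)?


gradient = (666 - 484) / 714 = 182 / 714 = 0.2549

0.2549


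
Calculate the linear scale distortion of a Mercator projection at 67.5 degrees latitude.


SF = 1 / cos(67.5) = 1 / 0.382683 = 2.613

2.613


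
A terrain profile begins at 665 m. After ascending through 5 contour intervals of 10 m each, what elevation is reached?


elevation = 665 + 5 * 10 = 715 m

715 m


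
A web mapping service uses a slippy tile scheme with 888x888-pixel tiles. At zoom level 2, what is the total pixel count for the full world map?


tiles per axis = 2^2 = 4
total tiles = 4^2 = 16
pixels per axis = 4 * 888 = 3552
total pixels = 3552^2 = 12616704

12616704 pixels


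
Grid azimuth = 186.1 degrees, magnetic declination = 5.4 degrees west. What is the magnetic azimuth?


magnetic azimuth = grid azimuth - declination (east +ve)
mag_az = 186.1 - -5.4 = 191.5 degrees

191.5 degrees


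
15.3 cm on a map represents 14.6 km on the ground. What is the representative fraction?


ground = 14.6 km = 1460000 cm; RF denominator = ground / map = 1460000 / 15.3 ≈ 95425; RF = 1:95425

1:95425


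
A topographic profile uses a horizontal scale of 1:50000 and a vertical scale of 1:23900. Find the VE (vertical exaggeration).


VE = horizontal_scale / vertical_scale = 50000 / 23900 ≈ 2.1

2.1x


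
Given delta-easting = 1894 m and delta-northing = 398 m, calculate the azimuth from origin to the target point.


az = atan2(1894, 398) = 78.1 deg
adjusted to 0-360: 78.1 degrees

78.1 degrees


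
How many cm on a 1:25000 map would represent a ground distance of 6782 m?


map_cm = 6782 * 100 / 25000 = 27.128 cm ≈ 27.13 cm

27.13 cm


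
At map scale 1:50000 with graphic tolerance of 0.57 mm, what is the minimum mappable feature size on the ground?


ground = 0.57 mm * 50000 / 1000 = 28.5 m

28.5 m


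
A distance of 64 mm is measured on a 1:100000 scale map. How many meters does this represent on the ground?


ground = 64 mm * 100000 / 1000 = 6400.0 m

6400.0 m


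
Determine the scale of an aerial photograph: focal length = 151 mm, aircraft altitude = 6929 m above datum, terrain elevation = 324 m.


scale = f / (H - h) = 151 mm / 6605 m = 151 / 6605000 = 1:43742

1:43742


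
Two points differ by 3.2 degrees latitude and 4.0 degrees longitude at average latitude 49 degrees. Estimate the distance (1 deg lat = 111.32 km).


dlat_km = 3.2 * 111.32 = 356.224
dlon_km = 4.0 * 111.32 * cos(49) ≈ 292.13
dist = sqrt(356.224^2 + 292.13^2) ≈ 460.7 km

460.7 km


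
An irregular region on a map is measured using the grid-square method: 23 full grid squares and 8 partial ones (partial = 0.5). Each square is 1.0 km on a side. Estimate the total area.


effective squares = 23 + 8 * 0.5 = 27.0
area = 27.0 * 1.0 = 27.0 km^2

27.0 km^2


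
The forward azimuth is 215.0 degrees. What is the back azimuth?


back azimuth = (215.0 + 180) mod 360 = 35.0 degrees

35.0 degrees


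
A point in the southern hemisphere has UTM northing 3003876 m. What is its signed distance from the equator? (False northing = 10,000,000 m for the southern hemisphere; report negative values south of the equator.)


For southern: actual = 3003876 - 10000000 = -6996124 m

-6996124 m


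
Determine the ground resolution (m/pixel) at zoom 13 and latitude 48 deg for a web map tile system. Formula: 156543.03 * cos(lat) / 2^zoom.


res = 156543.03 * cos(48) / 2^13 = 156543.03 * 0.66913061 / 8192 = 12.79 m/pixel

12.79 m/pixel


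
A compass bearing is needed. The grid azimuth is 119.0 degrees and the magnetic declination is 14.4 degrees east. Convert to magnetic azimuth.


magnetic azimuth = grid azimuth - declination (east +ve)
mag_az = 119.0 - 14.4 = 104.6 degrees

104.6 degrees


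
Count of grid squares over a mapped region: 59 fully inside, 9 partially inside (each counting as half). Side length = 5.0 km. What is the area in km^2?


effective squares = 59 + 9 * 0.5 = 63.5
area = 63.5 * 25.0 = 1587.5 km^2

1587.5 km^2


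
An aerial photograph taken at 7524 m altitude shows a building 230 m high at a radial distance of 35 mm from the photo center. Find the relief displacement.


d = h * r / H = 230 * 35 / 7524 = 1.07 mm

1.07 mm


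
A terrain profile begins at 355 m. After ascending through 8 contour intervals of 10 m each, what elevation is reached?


elevation = 355 + 8 * 10 = 435 m

435 m


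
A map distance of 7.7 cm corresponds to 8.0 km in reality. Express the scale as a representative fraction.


ground = 8.0 km = 800000 cm; RF denominator = ground / map = 800000 / 7.7 ≈ 103896; RF = 1:103896

1:103896


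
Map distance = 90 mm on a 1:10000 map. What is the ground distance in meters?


ground = 90 mm * 10000 / 1000 = 900.0 m

900.0 m


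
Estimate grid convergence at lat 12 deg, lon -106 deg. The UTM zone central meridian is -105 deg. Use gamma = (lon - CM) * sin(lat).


gamma = (-106 - -105) * sin(12) = -1 * 0.207912 = -0.208 degrees

-0.208 degrees


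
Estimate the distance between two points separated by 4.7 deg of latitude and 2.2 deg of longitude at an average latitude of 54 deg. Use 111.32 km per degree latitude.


dlat_km = 4.7 * 111.32 = 523.204
dlon_km = 2.2 * 111.32 * cos(54) ≈ 143.951
dist = sqrt(523.204^2 + 143.951^2) ≈ 542.6 km

542.6 km


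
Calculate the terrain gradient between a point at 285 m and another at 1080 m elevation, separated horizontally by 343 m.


gradient = (1080 - 285) / 343 = 795 / 343 = 2.3178

2.3178


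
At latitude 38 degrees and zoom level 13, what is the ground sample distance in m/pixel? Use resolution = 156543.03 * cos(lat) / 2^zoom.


res = 156543.03 * cos(38) / 2^13 = 156543.03 * 0.78801075 / 8192 = 15.06 m/pixel

15.06 m/pixel


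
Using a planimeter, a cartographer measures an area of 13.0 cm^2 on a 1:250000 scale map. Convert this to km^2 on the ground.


ground_area = 13.0 * (250000/100)^2 = 81250000.0 m^2 = 81.25 km^2

81.25 km^2


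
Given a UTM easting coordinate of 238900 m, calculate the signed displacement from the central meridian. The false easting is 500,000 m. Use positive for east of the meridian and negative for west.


displacement = 238900 - 500000 = -261100 m

-261100 m


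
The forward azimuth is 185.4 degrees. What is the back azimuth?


back azimuth = (185.4 + 180) mod 360 = 5.4 degrees

5.4 degrees


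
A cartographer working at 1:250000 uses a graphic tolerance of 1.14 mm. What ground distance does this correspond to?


ground = 1.14 mm * 250000 / 1000 = 285.0 m

285.0 m


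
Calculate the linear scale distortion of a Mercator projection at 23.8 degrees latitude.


SF = 1 / cos(23.8) = 1 / 0.91496 = 1.093

1.093


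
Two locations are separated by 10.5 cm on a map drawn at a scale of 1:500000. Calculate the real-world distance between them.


ground = 10.5 cm * 500000 / 100 = 52500.0 m = 52.5 km

52.5 km


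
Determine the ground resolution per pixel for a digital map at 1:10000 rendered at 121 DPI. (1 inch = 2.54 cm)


pixel_cm = 2.54 / 121 ≈ 0.020992 cm
ground = pixel_cm * 10000 / 100 = 2.54 * 10000 / (121 * 100) = 25400 / 12100 ≈ 2.1 m

2.1 m


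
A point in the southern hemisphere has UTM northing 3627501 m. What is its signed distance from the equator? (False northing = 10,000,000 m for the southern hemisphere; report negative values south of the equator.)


For southern: actual = 3627501 - 10000000 = -6372499 m

-6372499 m


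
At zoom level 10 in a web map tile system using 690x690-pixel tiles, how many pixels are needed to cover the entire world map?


tiles per axis = 2^10 = 1024
total tiles = 1024^2 = 1048576
pixels per axis = 1024 * 690 = 706560
total pixels = 706560^2 = 499227033600

499227033600 pixels


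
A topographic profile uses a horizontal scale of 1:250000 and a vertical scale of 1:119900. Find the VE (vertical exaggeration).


VE = horizontal_scale / vertical_scale = 250000 / 119900 ≈ 2.1

2.1x


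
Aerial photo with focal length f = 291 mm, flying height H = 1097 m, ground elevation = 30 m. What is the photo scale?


scale = f / (H - h) = 291 mm / 1067 m = 291 / 1067000 = 1:3667

1:3667


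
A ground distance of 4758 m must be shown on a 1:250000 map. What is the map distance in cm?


map_cm = 4758 * 100 / 250000 = 1.9032 cm ≈ 1.9 cm

1.9 cm


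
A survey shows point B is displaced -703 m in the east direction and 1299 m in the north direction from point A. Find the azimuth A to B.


az = atan2(-703, 1299) = -28.4 deg
adjusted to 0-360: 331.6 degrees

331.6 degrees


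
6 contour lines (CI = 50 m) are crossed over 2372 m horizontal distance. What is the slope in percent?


elevation change = 6 * 50 = 300 m
slope = 300 / 2372 * 100 = 12.6%

12.6%


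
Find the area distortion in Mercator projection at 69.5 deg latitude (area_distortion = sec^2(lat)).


area_distortion = 1/cos^2(69.5) = 8.154

8.154


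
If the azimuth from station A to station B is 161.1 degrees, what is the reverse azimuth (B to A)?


back azimuth = (161.1 + 180) mod 360 = 341.1 degrees

341.1 degrees


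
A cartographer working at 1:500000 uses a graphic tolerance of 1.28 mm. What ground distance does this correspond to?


ground = 1.28 mm * 500000 / 1000 = 640.0 m

640.0 m


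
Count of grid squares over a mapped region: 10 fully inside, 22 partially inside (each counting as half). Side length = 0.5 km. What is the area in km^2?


effective squares = 10 + 22 * 0.5 = 21.0
area = 21.0 * 0.25 = 5.25 km^2

5.25 km^2


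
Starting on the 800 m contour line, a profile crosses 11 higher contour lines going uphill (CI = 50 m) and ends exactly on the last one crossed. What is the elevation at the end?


elevation = 800 + 11 * 50 = 1350 m

1350 m


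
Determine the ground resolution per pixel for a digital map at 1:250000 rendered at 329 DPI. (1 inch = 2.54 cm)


pixel_cm = 2.54 / 329 ≈ 0.00772 cm
ground = pixel_cm * 250000 / 100 = 2.54 * 250000 / (329 * 100) = 635000 / 32900 ≈ 19.3 m

19.3 m


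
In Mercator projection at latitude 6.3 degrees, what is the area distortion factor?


area_distortion = 1/cos^2(6.3) = 1.012

1.012


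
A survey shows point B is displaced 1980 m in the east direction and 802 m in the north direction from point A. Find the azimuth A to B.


az = atan2(1980, 802) = 67.9 deg
adjusted to 0-360: 67.9 degrees

67.9 degrees


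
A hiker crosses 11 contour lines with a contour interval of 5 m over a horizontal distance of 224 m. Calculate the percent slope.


elevation change = 11 * 5 = 55 m
slope = 55 / 224 * 100 = 24.6%

24.6%


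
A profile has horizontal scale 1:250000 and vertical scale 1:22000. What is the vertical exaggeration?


VE = horizontal_scale / vertical_scale = 250000 / 22000 ≈ 11.4

11.4x


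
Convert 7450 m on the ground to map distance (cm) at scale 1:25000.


map_cm = 7450 * 100 / 25000 = 29.8 cm

29.8 cm


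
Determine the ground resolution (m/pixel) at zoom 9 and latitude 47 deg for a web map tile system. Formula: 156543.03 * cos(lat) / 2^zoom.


res = 156543.03 * cos(47) / 2^9 = 156543.03 * 0.68199836 / 512 = 208.52 m/pixel

208.52 m/pixel


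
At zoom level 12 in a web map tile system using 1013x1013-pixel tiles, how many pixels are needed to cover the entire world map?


tiles per axis = 2^12 = 4096
total tiles = 4096^2 = 16777216
pixels per axis = 4096 * 1013 = 4149248
total pixels = 4149248^2 = 17216258965504

17216258965504 pixels


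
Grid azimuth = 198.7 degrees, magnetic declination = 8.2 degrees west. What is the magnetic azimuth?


magnetic azimuth = grid azimuth - declination (east +ve)
mag_az = 198.7 - -8.2 = 206.9 degrees

206.9 degrees


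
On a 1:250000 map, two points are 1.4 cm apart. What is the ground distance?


ground = 1.4 cm * 250000 / 100 = 3500.0 m = 3.5 km

3.5 km


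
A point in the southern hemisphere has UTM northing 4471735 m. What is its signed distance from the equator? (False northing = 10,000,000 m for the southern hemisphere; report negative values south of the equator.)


For southern: actual = 4471735 - 10000000 = -5528265 m

-5528265 m


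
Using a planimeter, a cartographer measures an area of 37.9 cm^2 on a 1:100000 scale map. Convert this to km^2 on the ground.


ground_area = 37.9 * (100000/100)^2 = 37900000.0 m^2 = 37.9 km^2

37.9 km^2


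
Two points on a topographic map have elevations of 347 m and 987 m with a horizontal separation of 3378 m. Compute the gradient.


gradient = (987 - 347) / 3378 = 640 / 3378 = 0.1895

0.1895


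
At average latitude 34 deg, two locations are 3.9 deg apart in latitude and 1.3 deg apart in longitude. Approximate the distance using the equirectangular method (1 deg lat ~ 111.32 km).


dlat_km = 3.9 * 111.32 = 434.148
dlon_km = 1.3 * 111.32 * cos(34) ≈ 119.975
dist = sqrt(434.148^2 + 119.975^2) ≈ 450.4 km

450.4 km


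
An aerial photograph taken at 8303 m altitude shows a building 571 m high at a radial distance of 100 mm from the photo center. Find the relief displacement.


d = h * r / H = 571 * 100 / 8303 = 6.88 mm

6.88 mm


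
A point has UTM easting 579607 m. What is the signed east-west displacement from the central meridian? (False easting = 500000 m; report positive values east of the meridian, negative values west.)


displacement = 579607 - 500000 = 79607 m

79607 m


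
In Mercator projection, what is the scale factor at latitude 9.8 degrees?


SF = 1 / cos(9.8) = 1 / 0.985408 = 1.015

1.015


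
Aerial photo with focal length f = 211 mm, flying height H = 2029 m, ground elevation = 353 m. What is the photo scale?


scale = f / (H - h) = 211 mm / 1676 m = 211 / 1676000 = 1:7943

1:7943


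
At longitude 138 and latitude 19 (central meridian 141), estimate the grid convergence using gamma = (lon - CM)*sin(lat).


gamma = (138 - 141) * sin(19) = -3 * 0.325568 = -0.977 degrees

-0.977 degrees


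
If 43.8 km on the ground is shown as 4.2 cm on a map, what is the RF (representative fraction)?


ground = 43.8 km = 4380000 cm; RF denominator = ground / map = 4380000 / 4.2 ≈ 1042857; RF = 1:1042857

1:1042857


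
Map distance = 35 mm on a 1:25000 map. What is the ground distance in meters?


ground = 35 mm * 25000 / 1000 = 875.0 m

875.0 m


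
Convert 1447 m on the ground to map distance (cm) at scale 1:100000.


map_cm = 1447 * 100 / 100000 = 1.447 cm ≈ 1.45 cm

1.45 cm


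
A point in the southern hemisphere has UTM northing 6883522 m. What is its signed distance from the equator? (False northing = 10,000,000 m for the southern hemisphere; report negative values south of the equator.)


For southern: actual = 6883522 - 10000000 = -3116478 m

-3116478 m


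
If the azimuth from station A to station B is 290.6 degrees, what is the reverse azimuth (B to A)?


back azimuth = (290.6 + 180) mod 360 = 110.6 degrees

110.6 degrees


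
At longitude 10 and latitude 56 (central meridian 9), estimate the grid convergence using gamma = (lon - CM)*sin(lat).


gamma = (10 - 9) * sin(56) = 1 * 0.829038 = 0.829 degrees

0.829 degrees


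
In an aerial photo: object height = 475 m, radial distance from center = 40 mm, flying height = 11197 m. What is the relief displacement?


d = h * r / H = 475 * 40 / 11197 = 1.7 mm

1.7 mm


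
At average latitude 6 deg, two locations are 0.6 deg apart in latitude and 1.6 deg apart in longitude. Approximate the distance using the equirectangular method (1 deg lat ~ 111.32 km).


dlat_km = 0.6 * 111.32 = 66.792
dlon_km = 1.6 * 111.32 * cos(6) ≈ 177.136
dist = sqrt(66.792^2 + 177.136^2) ≈ 189.3 km

189.3 km


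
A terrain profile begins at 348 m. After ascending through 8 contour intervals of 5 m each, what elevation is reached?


elevation = 348 + 8 * 5 = 388 m

388 m


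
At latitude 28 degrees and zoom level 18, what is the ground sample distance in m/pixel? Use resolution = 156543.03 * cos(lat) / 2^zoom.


res = 156543.03 * cos(28) / 2^18 = 156543.03 * 0.88294759 / 262144 = 0.53 m/pixel

0.53 m/pixel


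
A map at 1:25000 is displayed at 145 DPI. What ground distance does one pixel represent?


pixel_cm = 2.54 / 145 ≈ 0.017517 cm
ground = pixel_cm * 25000 / 100 = 2.54 * 25000 / (145 * 100) = 63500 / 14500 ≈ 4.38 m

4.38 m


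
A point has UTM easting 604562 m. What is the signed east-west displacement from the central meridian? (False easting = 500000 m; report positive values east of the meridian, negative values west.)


displacement = 604562 - 500000 = 104562 m

104562 m
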